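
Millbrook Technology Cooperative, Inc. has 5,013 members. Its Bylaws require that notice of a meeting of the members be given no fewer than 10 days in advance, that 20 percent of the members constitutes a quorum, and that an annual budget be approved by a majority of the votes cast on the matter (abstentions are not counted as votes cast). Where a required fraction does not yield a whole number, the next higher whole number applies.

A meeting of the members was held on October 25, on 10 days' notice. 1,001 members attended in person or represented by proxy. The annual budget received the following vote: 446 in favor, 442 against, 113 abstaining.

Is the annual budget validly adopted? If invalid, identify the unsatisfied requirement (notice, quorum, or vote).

Invalid — quorum requirement not satisfied.

Notice: 10 days given; 10 required. Satisfied.
Quorum: 20% of 5,013 = 1,002.60, rounded up to 1,003; 1,001 present. Not satisfied.
Vote: requires a majority of the votes cast (1,001 − 113 abstaining = 888); a majority of 888 is 445, so 445 needed; 446 in favor. Satisfied.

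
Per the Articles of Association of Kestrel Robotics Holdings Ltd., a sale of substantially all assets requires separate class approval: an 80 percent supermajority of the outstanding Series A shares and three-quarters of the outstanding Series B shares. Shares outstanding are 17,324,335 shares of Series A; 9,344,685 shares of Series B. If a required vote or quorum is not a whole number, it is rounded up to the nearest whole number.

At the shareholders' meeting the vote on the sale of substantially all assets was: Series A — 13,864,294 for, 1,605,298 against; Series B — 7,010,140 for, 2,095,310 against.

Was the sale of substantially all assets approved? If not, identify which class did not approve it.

Series A: 4/5 of 17324335 = 13859468; 13,859,468 required, 13,864,294 in favor — approved.
Series B: 3/4 of 9344685 = 7008513.75, rounded up to 7008514; 7,008,514 required, 7,010,140 in favor — approved.

Approved — every class gave the required vote.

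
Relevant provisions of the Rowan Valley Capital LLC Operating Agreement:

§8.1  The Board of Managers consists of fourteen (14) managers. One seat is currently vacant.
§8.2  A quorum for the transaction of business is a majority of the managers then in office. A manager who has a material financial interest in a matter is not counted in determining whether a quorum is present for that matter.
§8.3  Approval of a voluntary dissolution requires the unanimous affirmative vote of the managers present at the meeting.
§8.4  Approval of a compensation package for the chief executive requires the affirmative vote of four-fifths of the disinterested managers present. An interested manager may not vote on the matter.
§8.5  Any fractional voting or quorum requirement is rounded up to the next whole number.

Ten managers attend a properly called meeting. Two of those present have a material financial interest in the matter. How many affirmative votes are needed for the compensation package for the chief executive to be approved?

The compensation package for the chief executive requires four-fifths of the disinterested managers present (10 − 2 = 8).
4/5 of 8 = 6.40, rounded up to 7.

7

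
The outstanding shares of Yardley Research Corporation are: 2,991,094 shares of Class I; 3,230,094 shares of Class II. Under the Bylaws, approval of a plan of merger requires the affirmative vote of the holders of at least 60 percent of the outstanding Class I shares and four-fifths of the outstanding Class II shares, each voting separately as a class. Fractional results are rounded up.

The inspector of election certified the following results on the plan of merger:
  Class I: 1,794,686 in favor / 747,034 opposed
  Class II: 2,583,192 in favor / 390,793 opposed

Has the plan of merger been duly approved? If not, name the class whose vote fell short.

Class I: 3/5 of 2991094 = 1794656.40, rounded up to 1794657; 1,794,657 required, 1,794,686 in favor — approved.
Class II: 4/5 of 3230094 = 2584075.20, rounded up to 2584076; 2,584,076 required, 2,583,192 in favor — not approved.

Not approved — the Class II shares did not give the required vote.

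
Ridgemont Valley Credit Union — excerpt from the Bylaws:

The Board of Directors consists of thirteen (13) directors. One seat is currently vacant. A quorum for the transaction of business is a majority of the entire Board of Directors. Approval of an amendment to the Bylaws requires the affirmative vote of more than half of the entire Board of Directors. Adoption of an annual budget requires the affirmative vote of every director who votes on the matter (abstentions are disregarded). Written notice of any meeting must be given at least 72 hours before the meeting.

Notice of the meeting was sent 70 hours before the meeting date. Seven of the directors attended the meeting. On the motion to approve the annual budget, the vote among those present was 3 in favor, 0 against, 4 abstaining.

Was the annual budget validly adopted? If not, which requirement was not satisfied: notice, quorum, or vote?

Notice: 70 hours given; 72 required (70 < 72). Not satisfied.
Quorum: 7 present; quorum is 7. Satisfied.
Vote: the annual budget requires the unanimous vote of the votes cast (7 present − 4 abstaining = 3). Unanimous means all 3, so 3 affirmative votes are needed; 3 voted in favor. Satisfied.

Invalid — notice requirement not satisfied.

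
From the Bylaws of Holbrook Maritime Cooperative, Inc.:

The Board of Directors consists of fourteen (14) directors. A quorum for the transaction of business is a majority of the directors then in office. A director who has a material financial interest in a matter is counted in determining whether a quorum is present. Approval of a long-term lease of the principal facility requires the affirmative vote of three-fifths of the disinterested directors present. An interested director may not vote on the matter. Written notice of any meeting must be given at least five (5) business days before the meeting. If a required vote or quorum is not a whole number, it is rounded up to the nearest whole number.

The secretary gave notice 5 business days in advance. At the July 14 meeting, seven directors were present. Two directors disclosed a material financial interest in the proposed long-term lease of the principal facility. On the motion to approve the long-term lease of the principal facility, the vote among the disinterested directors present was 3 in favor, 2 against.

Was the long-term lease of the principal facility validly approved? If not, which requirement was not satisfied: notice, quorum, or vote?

Notice: 5 business days given; 5 required (5 ≥ 5). Satisfied.
Quorum: 7 present (interested directors count toward quorum); quorum is 8. Not satisfied.
Vote: the long-term lease of the principal facility requires three-fifths of the disinterested directors present (7 − 2 = 5). 3/5 of 5 = 3, so 3 affirmative votes are needed; 3 voted in favor. Satisfied. (Moot — without a quorum no business can be validly transacted.)

Invalid — quorum requirement not satisfied.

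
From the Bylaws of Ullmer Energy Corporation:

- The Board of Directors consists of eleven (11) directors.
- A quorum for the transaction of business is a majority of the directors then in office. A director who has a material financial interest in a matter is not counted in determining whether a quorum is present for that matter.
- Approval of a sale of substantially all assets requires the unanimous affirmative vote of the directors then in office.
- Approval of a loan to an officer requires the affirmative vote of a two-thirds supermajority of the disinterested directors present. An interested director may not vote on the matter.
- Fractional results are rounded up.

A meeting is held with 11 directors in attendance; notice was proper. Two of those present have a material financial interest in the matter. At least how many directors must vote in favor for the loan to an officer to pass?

6

The loan to an officer requires two-thirds of the disinterested directors present (11 − 2 = 9).
2/3 of 9 = 6.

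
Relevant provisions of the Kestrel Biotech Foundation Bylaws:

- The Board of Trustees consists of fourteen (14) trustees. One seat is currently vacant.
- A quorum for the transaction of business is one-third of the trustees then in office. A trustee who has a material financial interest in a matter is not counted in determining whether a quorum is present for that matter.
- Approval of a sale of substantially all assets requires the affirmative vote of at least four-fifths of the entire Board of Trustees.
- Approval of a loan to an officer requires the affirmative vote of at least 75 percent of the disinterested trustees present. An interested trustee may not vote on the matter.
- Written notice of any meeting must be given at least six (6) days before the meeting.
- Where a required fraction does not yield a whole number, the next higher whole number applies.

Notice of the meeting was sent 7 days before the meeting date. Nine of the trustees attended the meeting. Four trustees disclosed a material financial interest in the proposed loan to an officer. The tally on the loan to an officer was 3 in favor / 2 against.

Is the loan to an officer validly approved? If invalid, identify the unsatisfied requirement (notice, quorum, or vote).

Invalid — vote requirement not satisfied.

Notice: 7 days given; 6 required (7 ≥ 6). Satisfied.
Quorum: 9 present, but the 4 interested trustees do not count, leaving 5. Quorum is 5. Satisfied.
Vote: the loan to an officer requires three-fourths of the disinterested trustees present (9 − 4 = 5). 3/4 of 5 = 3.75, rounded up to 4, so 4 affirmative votes are needed; 3 voted in favor. Not satisfied.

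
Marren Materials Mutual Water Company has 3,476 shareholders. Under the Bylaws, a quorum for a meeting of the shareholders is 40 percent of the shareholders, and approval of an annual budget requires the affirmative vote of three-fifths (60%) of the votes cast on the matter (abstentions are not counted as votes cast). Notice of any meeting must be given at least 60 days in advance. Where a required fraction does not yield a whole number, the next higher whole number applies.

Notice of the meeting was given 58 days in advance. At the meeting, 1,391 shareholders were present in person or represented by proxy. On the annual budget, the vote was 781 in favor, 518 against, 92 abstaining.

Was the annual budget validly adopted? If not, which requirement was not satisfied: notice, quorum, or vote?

Invalid — notice requirement not satisfied.

Notice: 58 days given; 60 required. Not satisfied.
Quorum: 40% of 3,476 = 1,390.40, rounded up to 1,391; 1,391 present. Satisfied.
Vote: requires three-fifths of the votes cast (1,391 − 92 abstaining = 1,299); 3/5 of 1299 = 779.40, rounded up to 780, so 780 needed; 781 in favor. Satisfied.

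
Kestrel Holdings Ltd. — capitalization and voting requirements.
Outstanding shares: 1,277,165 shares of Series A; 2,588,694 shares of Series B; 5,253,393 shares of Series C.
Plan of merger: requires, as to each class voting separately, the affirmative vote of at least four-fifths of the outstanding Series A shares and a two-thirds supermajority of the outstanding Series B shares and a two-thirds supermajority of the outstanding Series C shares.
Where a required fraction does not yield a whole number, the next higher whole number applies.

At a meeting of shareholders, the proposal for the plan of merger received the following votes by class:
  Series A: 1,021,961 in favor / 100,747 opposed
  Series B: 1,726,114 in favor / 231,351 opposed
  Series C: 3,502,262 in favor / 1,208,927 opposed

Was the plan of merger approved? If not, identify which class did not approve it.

Series A: 4/5 of 1277165 = 1021732; 1,021,732 required, 1,021,961 in favor — approved.
Series B: 2/3 of 2588694 = 1725796; 1,725,796 required, 1,726,114 in favor — approved.
Series C: 2/3 of 5253393 = 3502262; 3,502,262 required, 3,502,262 in favor — approved.

Approved — every class gave the required vote.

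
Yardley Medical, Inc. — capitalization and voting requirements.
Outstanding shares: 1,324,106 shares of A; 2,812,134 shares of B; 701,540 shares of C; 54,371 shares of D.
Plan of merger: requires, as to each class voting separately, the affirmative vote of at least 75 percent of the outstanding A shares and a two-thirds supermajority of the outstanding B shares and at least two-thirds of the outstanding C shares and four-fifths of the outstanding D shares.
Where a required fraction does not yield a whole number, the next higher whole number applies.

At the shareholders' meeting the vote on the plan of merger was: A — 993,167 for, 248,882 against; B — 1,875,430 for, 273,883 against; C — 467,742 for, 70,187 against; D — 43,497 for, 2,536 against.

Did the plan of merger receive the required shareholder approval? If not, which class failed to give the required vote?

A: 3/4 of 1324106 = 993079.50, rounded up to 993080; 993,080 required, 993,167 in favor — approved.
B: 2/3 of 2812134 = 1874756; 1,874,756 required, 1,875,430 in favor — approved.
C: 2/3 of 701540 = 467693.33, rounded up to 467694; 467,694 required, 467,742 in favor — approved.
D: 4/5 of 54371 = 43496.80, rounded up to 43497; 43,497 required, 43,497 in favor — approved.

Approved — every class gave the required vote.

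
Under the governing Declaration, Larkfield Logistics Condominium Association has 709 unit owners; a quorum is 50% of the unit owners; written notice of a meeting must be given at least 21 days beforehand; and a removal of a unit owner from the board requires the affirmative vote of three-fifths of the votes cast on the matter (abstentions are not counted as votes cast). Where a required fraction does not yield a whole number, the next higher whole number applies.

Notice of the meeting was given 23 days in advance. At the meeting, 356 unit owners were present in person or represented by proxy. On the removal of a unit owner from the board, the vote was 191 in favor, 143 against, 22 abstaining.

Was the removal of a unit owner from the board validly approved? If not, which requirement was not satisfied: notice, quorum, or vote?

Notice: 23 days given; 21 required. Satisfied.
Quorum: 50% of 709 = 354.50, rounded up to 355; 356 present. Satisfied.
Vote: requires three-fifths of the votes cast (356 − 22 abstaining = 334); 3/5 of 334 = 200.40, rounded up to 201, so 201 needed; 191 in favor. Not satisfied.

Invalid — vote requirement not satisfied.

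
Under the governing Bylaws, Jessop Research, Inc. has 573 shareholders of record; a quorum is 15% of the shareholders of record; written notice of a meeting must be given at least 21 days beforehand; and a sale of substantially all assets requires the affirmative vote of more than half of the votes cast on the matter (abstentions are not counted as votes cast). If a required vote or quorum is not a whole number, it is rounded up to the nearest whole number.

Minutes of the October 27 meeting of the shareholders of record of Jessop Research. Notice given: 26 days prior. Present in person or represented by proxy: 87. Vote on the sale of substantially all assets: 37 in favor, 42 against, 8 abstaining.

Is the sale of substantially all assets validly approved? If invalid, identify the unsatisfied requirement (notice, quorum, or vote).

Invalid — vote requirement not satisfied.

Notice: 26 days given; 21 required. Satisfied.
Quorum: 15% of 573 = 85.95, rounded up to 86; 87 present. Satisfied.
Vote: requires a majority of the votes cast (87 − 8 abstaining = 79); a majority of 79 is 40, so 40 needed; 37 in favor. Not satisfied.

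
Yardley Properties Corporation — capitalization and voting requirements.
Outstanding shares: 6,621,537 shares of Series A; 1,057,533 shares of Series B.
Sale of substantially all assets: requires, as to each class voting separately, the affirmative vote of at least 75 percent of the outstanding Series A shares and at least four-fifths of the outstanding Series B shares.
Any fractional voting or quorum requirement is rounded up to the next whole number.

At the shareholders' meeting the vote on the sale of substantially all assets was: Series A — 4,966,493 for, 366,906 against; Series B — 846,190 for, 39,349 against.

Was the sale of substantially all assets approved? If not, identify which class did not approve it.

Series A: 3/4 of 6621537 = 4966152.75, rounded up to 4966153; 4,966,153 required, 4,966,493 in favor — approved.
Series B: 4/5 of 1057533 = 846026.40, rounded up to 846027; 846,027 required, 846,190 in favor — approved.

Approved — every class gave the required vote.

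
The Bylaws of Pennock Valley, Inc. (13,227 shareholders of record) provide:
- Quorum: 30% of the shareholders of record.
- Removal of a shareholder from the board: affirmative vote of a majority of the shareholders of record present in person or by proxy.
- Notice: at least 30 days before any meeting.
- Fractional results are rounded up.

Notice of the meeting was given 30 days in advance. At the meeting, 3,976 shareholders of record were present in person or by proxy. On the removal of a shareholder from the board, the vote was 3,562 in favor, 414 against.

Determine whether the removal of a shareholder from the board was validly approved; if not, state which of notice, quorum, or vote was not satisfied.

Valid — all requirements satisfied.

Notice: 30 days given; 30 required. Satisfied.
Quorum: 30% of 13,227 = 3,968.10, rounded up to 3,969; 3,976 present. Satisfied.
Vote: requires a majority of those present (3,976); a majority of 3976 is 1989, so 1,989 needed; 3,562 in favor. Satisfied.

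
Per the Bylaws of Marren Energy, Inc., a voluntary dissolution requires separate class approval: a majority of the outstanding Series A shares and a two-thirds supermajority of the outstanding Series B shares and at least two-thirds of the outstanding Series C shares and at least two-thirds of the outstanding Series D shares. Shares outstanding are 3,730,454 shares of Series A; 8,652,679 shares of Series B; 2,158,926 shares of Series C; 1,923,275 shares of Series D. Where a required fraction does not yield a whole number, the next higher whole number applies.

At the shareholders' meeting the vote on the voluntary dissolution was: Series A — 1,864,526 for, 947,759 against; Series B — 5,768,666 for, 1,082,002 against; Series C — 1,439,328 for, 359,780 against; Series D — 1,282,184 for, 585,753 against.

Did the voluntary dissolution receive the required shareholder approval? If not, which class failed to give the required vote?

Series A: a majority of 3730454 is 1865228; 1,865,228 required, 1,864,526 in favor — not approved.
Series B: 2/3 of 8652679 = 5768452.67, rounded up to 5768453; 5,768,453 required, 5,768,666 in favor — approved.
Series C: 2/3 of 2158926 = 1439284; 1,439,284 required, 1,439,328 in favor — approved.
Series D: 2/3 of 1923275 = 1282183.33, rounded up to 1282184; 1,282,184 required, 1,282,184 in favor — approved.

Not approved — the Series A shares did not give the required vote.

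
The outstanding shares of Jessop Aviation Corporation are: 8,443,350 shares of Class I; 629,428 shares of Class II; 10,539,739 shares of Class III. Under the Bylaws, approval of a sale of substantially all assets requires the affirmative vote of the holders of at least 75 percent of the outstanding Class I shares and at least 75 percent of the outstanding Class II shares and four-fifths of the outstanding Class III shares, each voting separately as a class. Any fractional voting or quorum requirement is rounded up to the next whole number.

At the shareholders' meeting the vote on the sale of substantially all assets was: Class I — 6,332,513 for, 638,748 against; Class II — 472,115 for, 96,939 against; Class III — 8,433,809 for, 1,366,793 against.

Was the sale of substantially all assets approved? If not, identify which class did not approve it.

Approved — every class gave the required vote.

Class I: 3/4 of 8443350 = 6332512.50, rounded up to 6332513; 6,332,513 required, 6,332,513 in favor — approved.
Class II: 3/4 of 629428 = 472071; 472,071 required, 472,115 in favor — approved.
Class III: 4/5 of 10539739 = 8431791.20, rounded up to 8431792; 8,431,792 required, 8,433,809 in favor — approved.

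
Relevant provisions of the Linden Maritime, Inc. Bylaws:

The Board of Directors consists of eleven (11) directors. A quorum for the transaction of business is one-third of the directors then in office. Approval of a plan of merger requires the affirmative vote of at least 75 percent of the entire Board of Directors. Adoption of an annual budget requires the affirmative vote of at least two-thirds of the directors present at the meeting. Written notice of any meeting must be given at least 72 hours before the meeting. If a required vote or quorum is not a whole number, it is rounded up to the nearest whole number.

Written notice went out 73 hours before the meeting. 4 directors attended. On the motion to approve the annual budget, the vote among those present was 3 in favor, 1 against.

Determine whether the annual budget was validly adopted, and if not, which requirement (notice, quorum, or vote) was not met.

Valid — all requirements satisfied.

Notice: 73 hours given; 72 required (73 ≥ 72). Satisfied.
Quorum: 4 present; quorum is 4. Satisfied.
Vote: the annual budget requires two-thirds of the directors present (4). 2/3 of 4 = 2.67, rounded up to 3, so 3 affirmative votes are needed; 3 voted in favor. Satisfied.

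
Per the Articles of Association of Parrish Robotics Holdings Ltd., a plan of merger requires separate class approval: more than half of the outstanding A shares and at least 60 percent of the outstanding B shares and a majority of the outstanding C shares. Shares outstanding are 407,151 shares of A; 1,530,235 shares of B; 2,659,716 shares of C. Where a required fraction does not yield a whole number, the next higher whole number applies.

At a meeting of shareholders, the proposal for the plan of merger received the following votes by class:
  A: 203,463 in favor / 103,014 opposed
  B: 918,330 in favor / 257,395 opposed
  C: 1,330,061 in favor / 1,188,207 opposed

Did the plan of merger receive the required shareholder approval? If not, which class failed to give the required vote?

A: a majority of 407151 is 203576; 203,576 required, 203,463 in favor — not approved.
B: 3/5 of 1530235 = 918141; 918,141 required, 918,330 in favor — approved.
C: a majority of 2659716 is 1329859; 1,329,859 required, 1,330,061 in favor — approved.

Not approved — the A shares did not give the required vote.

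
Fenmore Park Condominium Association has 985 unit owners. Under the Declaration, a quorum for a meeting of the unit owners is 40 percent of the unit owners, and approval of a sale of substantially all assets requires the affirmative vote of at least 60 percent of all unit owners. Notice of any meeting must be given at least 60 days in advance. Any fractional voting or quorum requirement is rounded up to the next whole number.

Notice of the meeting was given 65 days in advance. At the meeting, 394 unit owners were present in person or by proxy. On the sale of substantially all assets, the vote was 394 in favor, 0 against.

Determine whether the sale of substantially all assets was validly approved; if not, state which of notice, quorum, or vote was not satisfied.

Invalid — vote requirement not satisfied.

Notice: 65 days given; 60 required. Satisfied.
Quorum: 40% of 985 = 394; 394 present. Satisfied.
Vote: requires three-fifths of all unit owners (985); 3/5 of 985 = 591, so 591 needed; 394 in favor. Not satisfied.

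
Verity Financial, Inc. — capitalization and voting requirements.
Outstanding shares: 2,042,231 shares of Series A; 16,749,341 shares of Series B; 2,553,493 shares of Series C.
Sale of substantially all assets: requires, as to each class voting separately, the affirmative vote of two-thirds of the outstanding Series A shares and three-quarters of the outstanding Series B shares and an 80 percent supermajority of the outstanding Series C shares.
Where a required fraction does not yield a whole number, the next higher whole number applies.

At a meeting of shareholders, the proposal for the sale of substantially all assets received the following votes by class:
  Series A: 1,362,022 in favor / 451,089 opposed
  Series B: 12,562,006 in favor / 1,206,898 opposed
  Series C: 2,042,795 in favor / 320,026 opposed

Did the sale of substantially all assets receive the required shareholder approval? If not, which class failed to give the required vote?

Series A: 2/3 of 2042231 = 1361487.33, rounded up to 1361488; 1,361,488 required, 1,362,022 in favor — approved.
Series B: 3/4 of 16749341 = 12562005.75, rounded up to 12562006; 12,562,006 required, 12,562,006 in favor — approved.
Series C: 4/5 of 2553493 = 2042794.40, rounded up to 2042795; 2,042,795 required, 2,042,795 in favor — approved.

Approved — every class gave the required vote.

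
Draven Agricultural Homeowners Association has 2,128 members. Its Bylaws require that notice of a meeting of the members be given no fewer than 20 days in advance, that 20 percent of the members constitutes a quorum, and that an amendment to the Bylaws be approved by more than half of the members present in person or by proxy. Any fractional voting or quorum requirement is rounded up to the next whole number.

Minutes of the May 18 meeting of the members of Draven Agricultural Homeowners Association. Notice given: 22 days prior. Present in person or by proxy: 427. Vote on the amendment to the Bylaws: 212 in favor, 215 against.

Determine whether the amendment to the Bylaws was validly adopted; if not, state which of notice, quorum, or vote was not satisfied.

Invalid — vote requirement not satisfied.

Notice: 22 days given; 20 required. Satisfied.
Quorum: 20% of 2,128 = 425.60, rounded up to 426; 427 present. Satisfied.
Vote: requires a majority of those present (427); a majority of 427 is 214, so 214 needed; 212 in favor. Not satisfied.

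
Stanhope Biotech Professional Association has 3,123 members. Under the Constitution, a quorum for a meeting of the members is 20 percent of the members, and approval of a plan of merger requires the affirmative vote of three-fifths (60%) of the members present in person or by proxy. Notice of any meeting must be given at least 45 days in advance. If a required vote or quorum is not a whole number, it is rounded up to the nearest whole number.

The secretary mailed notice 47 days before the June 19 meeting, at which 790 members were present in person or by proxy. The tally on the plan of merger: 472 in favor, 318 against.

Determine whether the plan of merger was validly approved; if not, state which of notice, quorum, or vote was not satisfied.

Invalid — vote requirement not satisfied.

Notice: 47 days given; 45 required. Satisfied.
Quorum: 20% of 3,123 = 624.60, rounded up to 625; 790 present. Satisfied.
Vote: requires three-fifths of those present (790); 3/5 of 790 = 474, so 474 needed; 472 in favor. Not satisfied.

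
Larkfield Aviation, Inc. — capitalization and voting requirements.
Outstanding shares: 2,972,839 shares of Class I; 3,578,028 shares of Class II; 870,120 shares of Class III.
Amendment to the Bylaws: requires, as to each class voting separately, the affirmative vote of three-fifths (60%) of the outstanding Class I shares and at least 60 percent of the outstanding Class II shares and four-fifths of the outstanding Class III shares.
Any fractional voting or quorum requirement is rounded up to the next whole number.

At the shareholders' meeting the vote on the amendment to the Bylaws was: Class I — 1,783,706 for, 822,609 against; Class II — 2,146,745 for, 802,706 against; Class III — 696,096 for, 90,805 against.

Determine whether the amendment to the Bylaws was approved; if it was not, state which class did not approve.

Class I: 3/5 of 2972839 = 1783703.40, rounded up to 1783704; 1,783,704 required, 1,783,706 in favor — approved.
Class II: 3/5 of 3578028 = 2146816.80, rounded up to 2146817; 2,146,817 required, 2,146,745 in favor — not approved.
Class III: 4/5 of 870120 = 696096; 696,096 required, 696,096 in favor — approved.

Not approved — the Class II shares did not give the required vote.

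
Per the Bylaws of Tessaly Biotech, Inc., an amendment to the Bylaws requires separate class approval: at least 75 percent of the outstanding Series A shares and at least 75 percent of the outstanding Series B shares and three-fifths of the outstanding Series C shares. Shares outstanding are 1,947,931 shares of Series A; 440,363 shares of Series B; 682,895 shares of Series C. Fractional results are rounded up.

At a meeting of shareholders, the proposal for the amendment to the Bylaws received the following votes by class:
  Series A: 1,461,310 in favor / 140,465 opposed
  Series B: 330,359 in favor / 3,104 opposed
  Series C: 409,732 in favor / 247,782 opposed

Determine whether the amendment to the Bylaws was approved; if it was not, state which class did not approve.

Not approved — the Series C shares did not give the required vote.

Series A: 3/4 of 1947931 = 1460948.25, rounded up to 1460949; 1,460,949 required, 1,461,310 in favor — approved.
Series B: 3/4 of 440363 = 330272.25, rounded up to 330273; 330,273 required, 330,359 in favor — approved.
Series C: 3/5 of 682895 = 409737; 409,737 required, 409,732 in favor — not approved.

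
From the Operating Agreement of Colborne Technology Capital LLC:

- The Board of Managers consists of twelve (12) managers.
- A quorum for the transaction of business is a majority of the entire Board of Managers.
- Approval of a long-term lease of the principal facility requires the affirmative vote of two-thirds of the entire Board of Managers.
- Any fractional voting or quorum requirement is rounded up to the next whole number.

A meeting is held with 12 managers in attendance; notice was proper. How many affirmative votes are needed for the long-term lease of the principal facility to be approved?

8

The long-term lease of the principal facility requires two-thirds of the entire Board of Managers (12).
2/3 of 12 = 8.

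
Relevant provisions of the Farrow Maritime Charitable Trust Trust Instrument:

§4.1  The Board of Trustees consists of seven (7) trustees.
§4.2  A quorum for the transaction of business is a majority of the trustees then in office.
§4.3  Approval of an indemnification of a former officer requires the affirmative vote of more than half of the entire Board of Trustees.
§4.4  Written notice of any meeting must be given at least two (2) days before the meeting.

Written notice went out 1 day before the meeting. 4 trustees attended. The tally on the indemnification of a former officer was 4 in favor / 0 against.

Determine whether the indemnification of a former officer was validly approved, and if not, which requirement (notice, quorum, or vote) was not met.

Notice: 1 day given; 2 required (1 < 2). Not satisfied.
Quorum: 4 present; quorum is 4. Satisfied.
Vote: the indemnification of a former officer requires a majority of the entire Board of Trustees (7). A majority of 7 is 4, so 4 affirmative votes are needed; 4 voted in favor. Satisfied.

Invalid — notice requirement not satisfied.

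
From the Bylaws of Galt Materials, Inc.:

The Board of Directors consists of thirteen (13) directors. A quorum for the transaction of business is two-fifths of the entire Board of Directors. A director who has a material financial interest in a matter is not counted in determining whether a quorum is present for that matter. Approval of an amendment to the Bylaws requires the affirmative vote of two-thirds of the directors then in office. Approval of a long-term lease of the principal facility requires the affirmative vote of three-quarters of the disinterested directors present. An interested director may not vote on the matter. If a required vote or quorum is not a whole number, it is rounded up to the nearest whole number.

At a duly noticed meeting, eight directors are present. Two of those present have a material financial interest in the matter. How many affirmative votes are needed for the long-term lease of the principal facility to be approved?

5

The long-term lease of the principal facility requires three-fourths of the disinterested directors present (8 − 2 = 6).
3/4 of 6 = 4.50, rounded up to 5.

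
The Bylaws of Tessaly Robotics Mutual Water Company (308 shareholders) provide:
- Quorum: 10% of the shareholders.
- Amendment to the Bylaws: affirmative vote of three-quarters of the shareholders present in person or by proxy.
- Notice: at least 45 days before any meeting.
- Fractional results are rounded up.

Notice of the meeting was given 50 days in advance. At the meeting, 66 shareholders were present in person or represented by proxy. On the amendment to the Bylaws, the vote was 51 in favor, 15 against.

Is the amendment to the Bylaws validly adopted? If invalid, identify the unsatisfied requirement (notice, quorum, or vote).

Notice: 50 days given; 45 required. Satisfied.
Quorum: 10% of 308 = 30.80, rounded up to 31; 66 present. Satisfied.
Vote: requires three-fourths of those present (66); 3/4 of 66 = 49.50, rounded up to 50, so 50 needed; 51 in favor. Satisfied.

Valid — all requirements satisfied.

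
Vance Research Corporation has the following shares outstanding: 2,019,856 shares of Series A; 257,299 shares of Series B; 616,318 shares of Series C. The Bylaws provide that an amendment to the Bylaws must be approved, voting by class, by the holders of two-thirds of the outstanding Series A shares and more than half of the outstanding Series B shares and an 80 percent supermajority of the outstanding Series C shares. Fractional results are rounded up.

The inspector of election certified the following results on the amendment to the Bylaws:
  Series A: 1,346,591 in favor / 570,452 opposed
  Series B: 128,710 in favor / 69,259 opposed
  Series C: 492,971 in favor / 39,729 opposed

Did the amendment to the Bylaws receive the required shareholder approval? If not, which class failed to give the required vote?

Series A: 2/3 of 2019856 = 1346570.67, rounded up to 1346571; 1,346,571 required, 1,346,591 in favor — approved.
Series B: a majority of 257299 is 128650; 128,650 required, 128,710 in favor — approved.
Series C: 4/5 of 616318 = 493054.40, rounded up to 493055; 493,055 required, 492,971 in favor — not approved.

Not approved — the Series C shares did not give the required vote.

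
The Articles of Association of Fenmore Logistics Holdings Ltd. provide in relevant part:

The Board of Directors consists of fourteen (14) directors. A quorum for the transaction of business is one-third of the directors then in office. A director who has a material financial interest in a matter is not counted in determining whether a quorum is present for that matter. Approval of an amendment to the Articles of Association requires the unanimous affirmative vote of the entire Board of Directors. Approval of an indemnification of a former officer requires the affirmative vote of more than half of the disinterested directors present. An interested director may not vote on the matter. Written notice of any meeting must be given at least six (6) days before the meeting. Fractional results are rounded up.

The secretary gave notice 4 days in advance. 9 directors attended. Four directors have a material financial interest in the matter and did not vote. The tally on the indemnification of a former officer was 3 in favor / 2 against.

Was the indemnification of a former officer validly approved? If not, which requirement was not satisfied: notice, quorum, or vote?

Invalid — notice requirement not satisfied.

Notice: 4 days given; 6 required (4 < 6). Not satisfied.
Quorum: 9 present, but the 4 interested directors do not count, leaving 5. Quorum is 5. Satisfied.
Vote: the indemnification of a former officer requires a majority of the disinterested directors present (9 − 4 = 5). A majority of 5 is 3, so 3 affirmative votes are needed; 3 voted in favor. Satisfied.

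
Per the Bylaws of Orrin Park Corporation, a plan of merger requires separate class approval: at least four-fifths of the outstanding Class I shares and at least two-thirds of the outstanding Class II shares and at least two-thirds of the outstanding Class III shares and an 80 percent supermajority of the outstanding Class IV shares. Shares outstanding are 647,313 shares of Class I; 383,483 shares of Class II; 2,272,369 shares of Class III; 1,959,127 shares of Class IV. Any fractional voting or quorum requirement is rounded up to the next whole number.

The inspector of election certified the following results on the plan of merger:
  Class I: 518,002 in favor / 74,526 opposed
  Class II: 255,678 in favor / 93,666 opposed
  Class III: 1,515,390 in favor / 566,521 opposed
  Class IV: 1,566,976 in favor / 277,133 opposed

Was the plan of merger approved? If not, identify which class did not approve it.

Not approved — the Class IV shares did not give the required vote.

Class I: 4/5 of 647313 = 517850.40, rounded up to 517851; 517,851 required, 518,002 in favor — approved.
Class II: 2/3 of 383483 = 255655.33, rounded up to 255656; 255,656 required, 255,678 in favor — approved.
Class III: 2/3 of 2272369 = 1514912.67, rounded up to 1514913; 1,514,913 required, 1,515,390 in favor — approved.
Class IV: 4/5 of 1959127 = 1567301.60, rounded up to 1567302; 1,567,302 required, 1,566,976 in favor — not approved.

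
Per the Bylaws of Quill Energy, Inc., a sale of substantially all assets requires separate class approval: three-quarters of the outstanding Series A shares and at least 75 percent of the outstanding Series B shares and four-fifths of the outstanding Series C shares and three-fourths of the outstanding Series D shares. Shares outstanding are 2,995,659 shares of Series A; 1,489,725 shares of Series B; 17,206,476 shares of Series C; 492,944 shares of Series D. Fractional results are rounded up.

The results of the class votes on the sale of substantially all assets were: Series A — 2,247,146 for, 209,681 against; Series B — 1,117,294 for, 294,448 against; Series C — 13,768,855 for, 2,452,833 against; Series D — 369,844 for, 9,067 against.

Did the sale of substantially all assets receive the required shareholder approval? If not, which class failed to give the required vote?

Approved — every class gave the required vote.

Series A: 3/4 of 2995659 = 2246744.25, rounded up to 2246745; 2,246,745 required, 2,247,146 in favor — approved.
Series B: 3/4 of 1489725 = 1117293.75, rounded up to 1117294; 1,117,294 required, 1,117,294 in favor — approved.
Series C: 4/5 of 17206476 = 13765180.80, rounded up to 13765181; 13,765,181 required, 13,768,855 in favor — approved.
Series D: 3/4 of 492944 = 369708; 369,708 required, 369,844 in favor — approved.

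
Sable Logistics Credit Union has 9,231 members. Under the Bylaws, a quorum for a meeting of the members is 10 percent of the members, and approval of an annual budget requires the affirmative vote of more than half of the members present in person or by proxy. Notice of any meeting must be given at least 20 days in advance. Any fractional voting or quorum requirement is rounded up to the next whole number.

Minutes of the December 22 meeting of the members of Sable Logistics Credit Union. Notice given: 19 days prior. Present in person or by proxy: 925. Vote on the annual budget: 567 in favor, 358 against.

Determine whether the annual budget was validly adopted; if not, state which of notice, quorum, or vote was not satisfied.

Notice: 19 days given; 20 required. Not satisfied.
Quorum: 10% of 9,231 = 923.10, rounded up to 924; 925 present. Satisfied.
Vote: requires a majority of those present (925); a majority of 925 is 463, so 463 needed; 567 in favor. Satisfied.

Invalid — notice requirement not satisfied.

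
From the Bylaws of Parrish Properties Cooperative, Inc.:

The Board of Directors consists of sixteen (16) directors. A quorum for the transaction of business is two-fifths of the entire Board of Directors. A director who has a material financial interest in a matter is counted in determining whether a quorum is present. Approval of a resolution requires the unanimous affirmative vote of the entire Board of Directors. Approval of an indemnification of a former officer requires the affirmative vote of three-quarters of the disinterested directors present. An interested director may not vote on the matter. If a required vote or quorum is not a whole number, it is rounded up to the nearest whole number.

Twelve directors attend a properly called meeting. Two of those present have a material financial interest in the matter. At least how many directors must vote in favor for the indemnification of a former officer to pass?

8

The indemnification of a former officer requires three-fourths of the disinterested directors present (12 − 2 = 10).
3/4 of 10 = 7.50, rounded up to 8.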